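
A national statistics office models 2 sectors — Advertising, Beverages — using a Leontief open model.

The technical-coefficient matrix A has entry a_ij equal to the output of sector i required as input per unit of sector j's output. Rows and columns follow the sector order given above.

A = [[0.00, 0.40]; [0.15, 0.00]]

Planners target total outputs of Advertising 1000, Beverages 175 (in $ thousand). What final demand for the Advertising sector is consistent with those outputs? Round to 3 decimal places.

I − A =
  [   1.00    -0.40]
  [  -0.15     1.00]
d = (I − A) x:
  d_1 = (+1.00)·1000 + (-0.40)·175 = 930.000
  d_2 = (-0.15)·1000 + (+1.00)·175 = 25.000

d_1 = 930.000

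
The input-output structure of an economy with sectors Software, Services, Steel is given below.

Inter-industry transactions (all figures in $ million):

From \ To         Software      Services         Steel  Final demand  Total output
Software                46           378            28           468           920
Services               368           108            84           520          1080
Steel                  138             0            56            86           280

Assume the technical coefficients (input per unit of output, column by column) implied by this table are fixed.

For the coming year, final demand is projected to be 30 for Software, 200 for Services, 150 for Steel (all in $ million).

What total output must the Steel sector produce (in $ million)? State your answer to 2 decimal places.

x_3 = 224.41

Technical coefficients a_ij = z_ij / X_j:
  a_11 = 46/920 = 0.05, a_21 = 368/920 = 0.40, a_31 = 138/920 = 0.15
  a_12 = 378/1080 = 0.35, a_22 = 108/1080 = 0.10, a_32 = 0/1080 = 0.00
  a_13 = 28/280 = 0.10, a_23 = 84/280 = 0.30, a_33 = 56/280 = 0.20
I − A =
  [   0.95    -0.35    -0.10]
  [  -0.40     0.90    -0.30]
  [  -0.15     0.00     0.80]
Cofactors of I−A, C_ij = (−1)^(i+j)·(minor ij) (rows/columns in the sector order above):
  C_11 = (0.90)(0.80) − (-0.30)(0.00) = 0.7200
  C_12 = −[(-0.40)(0.80) − (-0.30)(-0.15)] = 0.3650
  C_13 = (-0.40)(0.00) − (0.90)(-0.15) = 0.1350
  C_21 = −[(-0.35)(0.80) − (-0.10)(0.00)] = 0.2800
  C_22 = (0.95)(0.80) − (-0.10)(-0.15) = 0.7450
  C_23 = −[(0.95)(0.00) − (-0.35)(-0.15)] = 0.0525
  C_31 = (-0.35)(-0.30) − (-0.10)(0.90) = 0.1950
  C_32 = −[(0.95)(-0.30) − (-0.10)(-0.40)] = 0.3250
  C_33 = (0.95)(0.90) − (-0.35)(-0.40) = 0.7150
det(I−A) = Σ_j (I−A)_1j·C_1j = (0.95)(0.7200) + (-0.35)(0.3650) + (-0.10)(0.1350) = 0.54275
adj(I−A) = Cᵀ =
  [ 0.7200   0.2800   0.1950]
  [ 0.3650   0.7450   0.3250]
  [ 0.1350   0.0525   0.7150]
(I − A)⁻¹ = adj(I−A) / det(I−A) ≈
  [   1.3266     0.5159     0.3593]
  [   0.6725     1.3726     0.5988]
  [   0.2487     0.0967     1.3174]
x = (I − A)⁻¹ d = adj(I−A)·d / det(I−A), with det(I−A) = 0.54275:
  x_1 = (0.7200·30 + 0.2800·200 + 0.1950·150) / 0.54275 = 106.85 / 0.54275 ≈ 196.87
  x_2 = (0.3650·30 + 0.7450·200 + 0.3250·150) / 0.54275 = 208.70 / 0.54275 ≈ 384.52
  x_3 = (0.1350·30 + 0.0525·200 + 0.7150·150) / 0.54275 = 121.80 / 0.54275 ≈ 224.41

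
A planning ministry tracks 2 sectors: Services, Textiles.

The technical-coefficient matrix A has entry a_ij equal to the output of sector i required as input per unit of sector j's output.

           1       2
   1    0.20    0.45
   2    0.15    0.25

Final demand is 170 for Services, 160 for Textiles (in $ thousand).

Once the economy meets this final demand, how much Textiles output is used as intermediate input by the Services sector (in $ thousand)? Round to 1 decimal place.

I − A =
  [   0.80    -0.45]
  [  -0.15     0.75]
det(I−A) = (0.80)(0.75) − (-0.45)(-0.15) = 0.5325
adj(I−A) = [[0.75, 0.45], [0.15, 0.80]]
(I − A)⁻¹ = adj(I−A) / det(I−A) ≈
  [   1.4085     0.8451]
  [   0.2817     1.5023]
First solve x = (I − A)⁻¹ d = adj(I−A)·d / det(I−A); in particular x_1 = (0.75·170 + 0.45·160) / 0.5325 = 199.50 / 0.5325 ≈ 374.648.
Intermediate flow from 2 to 1: z_21 = a_21 · x_1 = 0.15 × 199.50 / 0.5325 = 29.925 / 0.5325 ≈ 56.2.

z_21 = 56.2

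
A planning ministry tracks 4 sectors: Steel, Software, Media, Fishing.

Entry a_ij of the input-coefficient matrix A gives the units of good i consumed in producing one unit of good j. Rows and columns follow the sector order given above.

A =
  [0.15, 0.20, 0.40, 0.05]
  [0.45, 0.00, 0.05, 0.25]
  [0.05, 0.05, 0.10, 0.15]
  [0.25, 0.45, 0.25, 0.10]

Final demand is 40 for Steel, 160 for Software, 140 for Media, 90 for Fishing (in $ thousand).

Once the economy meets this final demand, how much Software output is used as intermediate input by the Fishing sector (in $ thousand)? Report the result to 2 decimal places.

I − A =
  [   0.85    -0.20    -0.40    -0.05]
  [  -0.45     1.00    -0.05    -0.25]
  [  -0.05    -0.05     0.90    -0.15]
  [  -0.25    -0.45    -0.25     0.90]
Compute the cofactors C_ij = (−1)^(i+j)·(3×3 minor ij) of I−A; the adjugate is their transpose:
adj(I−A) = Cᵀ =
  [ 0.662500   0.220375   0.350125   0.156375]
  [ 0.411125   0.611750   0.283375   0.240000]
  [ 0.130625   0.112625   0.553250   0.130750]
  [ 0.425875   0.398375   0.392625   0.652375]
det(I−A) = Σ_j (I−A)_1j·C_1j = (0.85)(0.662500) + (-0.20)(0.411125) + (-0.40)(0.130625) + (-0.05)(0.425875) = 0.40735625
(I − A)⁻¹ = adj(I−A) / det(I−A) ≈
  [   1.6263     0.5410     0.8595     0.3839]
  [   1.0093     1.5018     0.6956     0.5892]
  [   0.3207     0.2765     1.3581     0.3210]
  [   1.0455     0.9780     0.9638     1.6015]
First solve x = (I − A)⁻¹ d = adj(I−A)·d / det(I−A); in particular x_4 = (0.425875·40 + 0.398375·160 + 0.392625·140 + 0.652375·90) / 0.40735625 = 194.45625 / 0.40735625 ≈ 477.3616.
Intermediate flow from 2 to 4: z_24 = a_24 · x_4 = 0.25 × 194.45625 / 0.40735625 = 48.6140625 / 0.40735625 ≈ 119.34.

z_24 = 119.34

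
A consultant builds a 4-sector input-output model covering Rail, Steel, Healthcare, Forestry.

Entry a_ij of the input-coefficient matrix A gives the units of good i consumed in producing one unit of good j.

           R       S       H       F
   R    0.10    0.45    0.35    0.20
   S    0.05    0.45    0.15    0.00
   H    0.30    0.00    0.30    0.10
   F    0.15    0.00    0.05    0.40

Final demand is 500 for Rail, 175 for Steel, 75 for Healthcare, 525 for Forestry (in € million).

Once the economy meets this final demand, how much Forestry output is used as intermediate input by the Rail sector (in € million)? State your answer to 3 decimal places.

I − A =
  [   0.90    -0.45    -0.35    -0.20]
  [  -0.05     0.55    -0.15     0.00]
  [  -0.30     0.00     0.70    -0.10]
  [  -0.15     0.00    -0.05     0.60]
Compute the cofactors C_ij = (−1)^(i+j)·(3×3 minor ij) of I−A; the adjugate is their transpose:
adj(I−A) = Cᵀ =
  [ 0.228250   0.186750   0.161500   0.103000]
  [ 0.050000   0.281250   0.087500   0.031250]
  [ 0.107250   0.087750   0.267000   0.080250]
  [ 0.066000   0.054000   0.062625   0.252750]
det(I−A) = Σ_j (I−A)_1j·C_1j = (0.90)(0.228250) + (-0.45)(0.050000) + (-0.35)(0.107250) + (-0.20)(0.066000) = 0.1321875
(I − A)⁻¹ = adj(I−A) / det(I−A) ≈
  [   1.7267     1.4128     1.2217     0.7792]
  [   0.3783     2.1277     0.6619     0.2364]
  [   0.8113     0.6638     2.0199     0.6071]
  [   0.4993     0.4085     0.4738     1.9121]
First solve x = (I − A)⁻¹ d = adj(I−A)·d / det(I−A); in particular x_R = (0.228250·500 + 0.186750·175 + 0.161500·75 + 0.103000·525) / 0.1321875 = 212.99375 / 0.1321875 ≈ 1611.30024.
Intermediate flow from F to R: z_FR = a_FR · x_R = 0.15 × 212.99375 / 0.1321875 = 31.9490625 / 0.1321875 ≈ 241.695.

z_FR = 241.695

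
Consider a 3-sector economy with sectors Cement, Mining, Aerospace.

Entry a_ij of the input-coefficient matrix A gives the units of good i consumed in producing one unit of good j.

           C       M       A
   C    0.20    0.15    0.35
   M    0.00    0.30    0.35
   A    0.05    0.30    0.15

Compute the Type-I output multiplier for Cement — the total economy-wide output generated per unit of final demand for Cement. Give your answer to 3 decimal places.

I − A =
  [   0.80    -0.15    -0.35]
  [   0.00     0.70    -0.35]
  [  -0.05    -0.30     0.85]
Cofactors of I−A, C_ij = (−1)^(i+j)·(minor ij) (rows/columns in the sector order above):
  C_11 = (0.70)(0.85) − (-0.35)(-0.30) = 0.4900
  C_12 = −[(0.00)(0.85) − (-0.35)(-0.05)] = 0.0175
  C_13 = (0.00)(-0.30) − (0.70)(-0.05) = 0.0350
  C_21 = −[(-0.15)(0.85) − (-0.35)(-0.30)] = 0.2325
  C_22 = (0.80)(0.85) − (-0.35)(-0.05) = 0.6625
  C_23 = −[(0.80)(-0.30) − (-0.15)(-0.05)] = 0.2475
  C_31 = (-0.15)(-0.35) − (-0.35)(0.70) = 0.2975
  C_32 = −[(0.80)(-0.35) − (-0.35)(0.00)] = 0.2800
  C_33 = (0.80)(0.70) − (-0.15)(0.00) = 0.5600
det(I−A) = Σ_j (I−A)_1j·C_1j = (0.80)(0.4900) + (-0.15)(0.0175) + (-0.35)(0.0350) = 0.377125
adj(I−A) = Cᵀ =
  [ 0.4900   0.2325   0.2975]
  [ 0.0175   0.6625   0.2800]
  [ 0.0350   0.2475   0.5600]
(I − A)⁻¹ = adj(I−A) / det(I−A) ≈
  [   1.2993     0.6165     0.7889]
  [   0.0464     1.7567     0.7425]
  [   0.0928     0.6563     1.4849]
The output multiplier for sector j is the column-j sum of the Leontief inverse (I − A)⁻¹ = adj(I−A) / det(I−A).
Column C of adj(I−A): (0.4900, 0.0175, 0.0350); det(I−A) = 0.377125.
m_C = (0.4900 + 0.0175 + 0.0350) / 0.377125 = 0.5425 / 0.377125 ≈ 1.439.

m_C = 1.439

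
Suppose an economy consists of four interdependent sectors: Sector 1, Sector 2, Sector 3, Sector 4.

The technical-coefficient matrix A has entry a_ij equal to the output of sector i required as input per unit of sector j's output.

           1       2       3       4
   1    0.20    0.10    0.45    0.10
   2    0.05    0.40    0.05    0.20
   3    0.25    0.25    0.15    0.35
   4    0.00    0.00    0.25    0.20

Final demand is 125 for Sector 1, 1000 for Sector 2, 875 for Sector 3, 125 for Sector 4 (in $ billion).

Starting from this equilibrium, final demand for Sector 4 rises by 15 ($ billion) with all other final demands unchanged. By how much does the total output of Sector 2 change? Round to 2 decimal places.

Δx_2 = 10.64

I − A =
  [   0.80    -0.10    -0.45    -0.10]
  [  -0.05     0.60    -0.05    -0.20]
  [  -0.25    -0.25     0.85    -0.35]
  [   0.00     0.00    -0.25     0.80]
Compute the cofactors C_ij = (−1)^(i+j)·(3×3 minor ij) of I−A; the adjugate is their transpose:
adj(I−A) = Cᵀ =
  [ 0.333000   0.155500   0.240000   0.185500]
  [ 0.052125   0.377750   0.091250   0.140875]
  [ 0.130000   0.180000   0.380000   0.227500]
  [ 0.040625   0.056250   0.118750   0.319375]
det(I−A) = Σ_j (I−A)_1j·C_1j = (0.80)(0.333000) + (-0.10)(0.052125) + (-0.45)(0.130000) + (-0.10)(0.040625) = 0.198625
(I − A)⁻¹ = adj(I−A) / det(I−A) ≈
  [   1.6765     0.7829     1.2083     0.9339]
  [   0.2624     1.9018     0.4594     0.7093]
  [   0.6545     0.9062     1.9132     1.1454]
  [   0.2045     0.2832     0.5979     1.6079]
Δx = (I − A)⁻¹ Δd with Δd having +15 in the Sector 4 component and 0 elsewhere.
So Δx_2 = L_24 · (+15), where L_24 = adj(I−A)_24 / det(I−A) = 0.140875 / 0.198625.
Δx_2 = 0.140875 × (+15) / 0.198625 = 2.113125 / 0.198625 ≈ 10.64.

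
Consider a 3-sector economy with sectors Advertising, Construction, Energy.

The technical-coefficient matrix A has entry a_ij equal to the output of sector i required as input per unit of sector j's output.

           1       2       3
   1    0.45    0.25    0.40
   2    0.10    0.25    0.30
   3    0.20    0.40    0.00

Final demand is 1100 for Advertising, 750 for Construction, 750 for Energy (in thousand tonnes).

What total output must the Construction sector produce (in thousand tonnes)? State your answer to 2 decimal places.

x_2 = 2959.87

I − A =
  [   0.55    -0.25    -0.40]
  [  -0.10     0.75    -0.30]
  [  -0.20    -0.40     1.00]
Cofactors of I−A, C_ij = (−1)^(i+j)·(minor ij) (rows/columns in the sector order above):
  C_11 = (0.75)(1.00) − (-0.30)(-0.40) = 0.6300
  C_12 = −[(-0.10)(1.00) − (-0.30)(-0.20)] = 0.1600
  C_13 = (-0.10)(-0.40) − (0.75)(-0.20) = 0.1900
  C_21 = −[(-0.25)(1.00) − (-0.40)(-0.40)] = 0.4100
  C_22 = (0.55)(1.00) − (-0.40)(-0.20) = 0.4700
  C_23 = −[(0.55)(-0.40) − (-0.25)(-0.20)] = 0.2700
  C_31 = (-0.25)(-0.30) − (-0.40)(0.75) = 0.3750
  C_32 = −[(0.55)(-0.30) − (-0.40)(-0.10)] = 0.2050
  C_33 = (0.55)(0.75) − (-0.25)(-0.10) = 0.3875
det(I−A) = Σ_j (I−A)_1j·C_1j = (0.55)(0.6300) + (-0.25)(0.1600) + (-0.40)(0.1900) = 0.2305
adj(I−A) = Cᵀ =
  [ 0.6300   0.4100   0.3750]
  [ 0.1600   0.4700   0.2050]
  [ 0.1900   0.2700   0.3875]
(I − A)⁻¹ = adj(I−A) / det(I−A) ≈
  [   2.7332     1.7787     1.6269]
  [   0.6941     2.0390     0.8894]
  [   0.8243     1.1714     1.6811]
x = (I − A)⁻¹ d = adj(I−A)·d / det(I−A), with det(I−A) = 0.2305:
  x_1 = (0.6300·1100 + 0.4100·750 + 0.3750·750) / 0.2305 = 1281.75 / 0.2305 ≈ 5560.74
  x_2 = (0.1600·1100 + 0.4700·750 + 0.2050·750) / 0.2305 = 682.25 / 0.2305 ≈ 2959.87
  x_3 = (0.1900·1100 + 0.2700·750 + 0.3875·750) / 0.2305 = 702.125 / 0.2305 ≈ 3046.10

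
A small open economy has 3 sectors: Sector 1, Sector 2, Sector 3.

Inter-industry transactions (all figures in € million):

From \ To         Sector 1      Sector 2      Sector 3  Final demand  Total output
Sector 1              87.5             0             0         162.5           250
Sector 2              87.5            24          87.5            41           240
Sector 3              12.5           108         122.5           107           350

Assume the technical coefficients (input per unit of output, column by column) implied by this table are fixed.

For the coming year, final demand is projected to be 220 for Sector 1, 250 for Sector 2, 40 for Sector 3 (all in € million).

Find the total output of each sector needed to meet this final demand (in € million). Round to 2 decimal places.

x_1 = 338.46, x_2 = 537.00, x_3 = 459.34

Technical coefficients a_ij = z_ij / X_j:
  a_11 = 87.5/250 = 0.35, a_21 = 87.5/250 = 0.35, a_31 = 12.5/250 = 0.05
  a_12 = 0/240 = 0.00, a_22 = 24/240 = 0.10, a_32 = 108/240 = 0.45
  a_13 = 0/350 = 0.00, a_23 = 87.5/350 = 0.25, a_33 = 122.5/350 = 0.35
I − A =
  [   0.65     0.00     0.00]
  [  -0.35     0.90    -0.25]
  [  -0.05    -0.45     0.65]
Cofactors of I−A, C_ij = (−1)^(i+j)·(minor ij) (rows/columns in the sector order above):
  C_11 = (0.90)(0.65) − (-0.25)(-0.45) = 0.4725
  C_12 = −[(-0.35)(0.65) − (-0.25)(-0.05)] = 0.2400
  C_13 = (-0.35)(-0.45) − (0.90)(-0.05) = 0.2025
  C_21 = −[(0.00)(0.65) − (0.00)(-0.45)] = 0.0000
  C_22 = (0.65)(0.65) − (0.00)(-0.05) = 0.4225
  C_23 = −[(0.65)(-0.45) − (0.00)(-0.05)] = 0.2925
  C_31 = (0.00)(-0.25) − (0.00)(0.90) = 0.0000
  C_32 = −[(0.65)(-0.25) − (0.00)(-0.35)] = 0.1625
  C_33 = (0.65)(0.90) − (0.00)(-0.35) = 0.5850
det(I−A) = Σ_j (I−A)_1j·C_1j = (0.65)(0.4725) + (0.00)(0.2400) + (0.00)(0.2025) = 0.307125
adj(I−A) = Cᵀ =
  [ 0.4725   0.0000   0.0000]
  [ 0.2400   0.4225   0.1625]
  [ 0.2025   0.2925   0.5850]
(I − A)⁻¹ = adj(I−A) / det(I−A) ≈
  [   1.5385     0.0000     0.0000]
  [   0.7814     1.3757     0.5291]
  [   0.6593     0.9524     1.9048]
x = (I − A)⁻¹ d = adj(I−A)·d / det(I−A), with det(I−A) = 0.307125:
  x_1 = (0.4725·220 + 0.0000·250 + 0.0000·40) / 0.307125 = 103.95 / 0.307125 ≈ 338.46
  x_2 = (0.2400·220 + 0.4225·250 + 0.1625·40) / 0.307125 = 164.925 / 0.307125 ≈ 537.00
  x_3 = (0.2025·220 + 0.2925·250 + 0.5850·40) / 0.307125 = 141.075 / 0.307125 ≈ 459.34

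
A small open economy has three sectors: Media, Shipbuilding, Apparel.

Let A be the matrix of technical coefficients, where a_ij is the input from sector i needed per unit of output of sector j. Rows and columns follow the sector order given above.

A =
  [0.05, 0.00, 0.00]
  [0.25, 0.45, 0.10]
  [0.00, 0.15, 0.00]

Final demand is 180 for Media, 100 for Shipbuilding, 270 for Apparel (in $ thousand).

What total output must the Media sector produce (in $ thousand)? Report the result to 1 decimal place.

x_M = 189.5

I − A =
  [   0.95     0.00     0.00]
  [  -0.25     0.55    -0.10]
  [   0.00    -0.15     1.00]
Cofactors of I−A, C_ij = (−1)^(i+j)·(minor ij) (rows/columns in the sector order above):
  C_11 = (0.55)(1.00) − (-0.10)(-0.15) = 0.5350
  C_12 = −[(-0.25)(1.00) − (-0.10)(0.00)] = 0.2500
  C_13 = (-0.25)(-0.15) − (0.55)(0.00) = 0.0375
  C_21 = −[(0.00)(1.00) − (0.00)(-0.15)] = 0.0000
  C_22 = (0.95)(1.00) − (0.00)(0.00) = 0.9500
  C_23 = −[(0.95)(-0.15) − (0.00)(0.00)] = 0.1425
  C_31 = (0.00)(-0.10) − (0.00)(0.55) = 0.0000
  C_32 = −[(0.95)(-0.10) − (0.00)(-0.25)] = 0.0950
  C_33 = (0.95)(0.55) − (0.00)(-0.25) = 0.5225
det(I−A) = Σ_j (I−A)_1j·C_1j = (0.95)(0.5350) + (0.00)(0.2500) + (0.00)(0.0375) = 0.50825
adj(I−A) = Cᵀ =
  [ 0.5350   0.0000   0.0000]
  [ 0.2500   0.9500   0.0950]
  [ 0.0375   0.1425   0.5225]
(I − A)⁻¹ = adj(I−A) / det(I−A) ≈
  [   1.0526     0.0000     0.0000]
  [   0.4919     1.8692     0.1869]
  [   0.0738     0.2804     1.0280]
x = (I − A)⁻¹ d = adj(I−A)·d / det(I−A), with det(I−A) = 0.50825:
  x_M = (0.5350·180 + 0.0000·100 + 0.0000·270) / 0.50825 = 96.30 / 0.50825 ≈ 189.5
  x_S = (0.2500·180 + 0.9500·100 + 0.0950·270) / 0.50825 = 165.65 / 0.50825 ≈ 325.9
  x_A = (0.0375·180 + 0.1425·100 + 0.5225·270) / 0.50825 = 162.075 / 0.50825 ≈ 318.9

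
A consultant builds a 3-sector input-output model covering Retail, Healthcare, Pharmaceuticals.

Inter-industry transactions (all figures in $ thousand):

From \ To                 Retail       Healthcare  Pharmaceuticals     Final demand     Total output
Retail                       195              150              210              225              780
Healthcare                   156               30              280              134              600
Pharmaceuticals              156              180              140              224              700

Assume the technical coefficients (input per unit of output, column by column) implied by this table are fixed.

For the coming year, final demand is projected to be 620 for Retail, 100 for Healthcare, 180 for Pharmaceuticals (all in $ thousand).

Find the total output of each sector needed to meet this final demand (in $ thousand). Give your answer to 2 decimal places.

Technical coefficients a_ij = z_ij / X_j:
  a_11 = 195/780 = 0.25, a_21 = 156/780 = 0.20, a_31 = 156/780 = 0.20
  a_12 = 150/600 = 0.25, a_22 = 30/600 = 0.05, a_32 = 180/600 = 0.30
  a_13 = 210/700 = 0.30, a_23 = 280/700 = 0.40, a_33 = 140/700 = 0.20
I − A =
  [   0.75    -0.25    -0.30]
  [  -0.20     0.95    -0.40]
  [  -0.20    -0.30     0.80]
Cofactors of I−A, C_ij = (−1)^(i+j)·(minor ij) (rows/columns in the sector order above):
  C_11 = (0.95)(0.80) − (-0.40)(-0.30) = 0.6400
  C_12 = −[(-0.20)(0.80) − (-0.40)(-0.20)] = 0.2400
  C_13 = (-0.20)(-0.30) − (0.95)(-0.20) = 0.2500
  C_21 = −[(-0.25)(0.80) − (-0.30)(-0.30)] = 0.2900
  C_22 = (0.75)(0.80) − (-0.30)(-0.20) = 0.5400
  C_23 = −[(0.75)(-0.30) − (-0.25)(-0.20)] = 0.2750
  C_31 = (-0.25)(-0.40) − (-0.30)(0.95) = 0.3850
  C_32 = −[(0.75)(-0.40) − (-0.30)(-0.20)] = 0.3600
  C_33 = (0.75)(0.95) − (-0.25)(-0.20) = 0.6625
det(I−A) = Σ_j (I−A)_1j·C_1j = (0.75)(0.6400) + (-0.25)(0.2400) + (-0.30)(0.2500) = 0.3450
adj(I−A) = Cᵀ =
  [ 0.6400   0.2900   0.3850]
  [ 0.2400   0.5400   0.3600]
  [ 0.2500   0.2750   0.6625]
(I − A)⁻¹ = adj(I−A) / det(I−A) ≈
  [   1.8551     0.8406     1.1159]
  [   0.6957     1.5652     1.0435]
  [   0.7246     0.7971     1.9203]
x = (I − A)⁻¹ d = adj(I−A)·d / det(I−A), with det(I−A) = 0.3450:
  x_1 = (0.6400·620 + 0.2900·100 + 0.3850·180) / 0.3450 = 495.10 / 0.3450 ≈ 1435.07
  x_2 = (0.2400·620 + 0.5400·100 + 0.3600·180) / 0.3450 = 267.60 / 0.3450 ≈ 775.65
  x_3 = (0.2500·620 + 0.2750·100 + 0.6625·180) / 0.3450 = 301.75 / 0.3450 ≈ 874.64

x_1 = 1435.07, x_2 = 775.65, x_3 = 874.64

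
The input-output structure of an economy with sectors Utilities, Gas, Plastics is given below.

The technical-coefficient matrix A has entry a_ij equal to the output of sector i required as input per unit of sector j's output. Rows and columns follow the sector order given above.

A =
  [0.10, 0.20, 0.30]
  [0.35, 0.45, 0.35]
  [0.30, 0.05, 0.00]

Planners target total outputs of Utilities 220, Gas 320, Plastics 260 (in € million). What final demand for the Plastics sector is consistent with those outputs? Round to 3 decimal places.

I − A =
  [   0.90    -0.20    -0.30]
  [  -0.35     0.55    -0.35]
  [  -0.30    -0.05     1.00]
d = (I − A) x:
  d_U = (+0.90)·220 + (-0.20)·320 + (-0.30)·260 = 56.000
  d_G = (-0.35)·220 + (+0.55)·320 + (-0.35)·260 = 8.000
  d_P = (-0.30)·220 + (-0.05)·320 + (+1.00)·260 = 178.000

d_P = 178.000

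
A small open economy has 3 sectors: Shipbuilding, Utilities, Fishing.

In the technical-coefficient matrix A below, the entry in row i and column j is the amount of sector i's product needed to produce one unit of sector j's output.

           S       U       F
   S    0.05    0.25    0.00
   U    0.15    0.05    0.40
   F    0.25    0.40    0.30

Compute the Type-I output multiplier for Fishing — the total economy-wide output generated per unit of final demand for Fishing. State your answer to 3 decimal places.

I − A =
  [   0.95    -0.25     0.00]
  [  -0.15     0.95    -0.40]
  [  -0.25    -0.40     0.70]
Cofactors of I−A, C_ij = (−1)^(i+j)·(minor ij) (rows/columns in the sector order above):
  C_11 = (0.95)(0.70) − (-0.40)(-0.40) = 0.5050
  C_12 = −[(-0.15)(0.70) − (-0.40)(-0.25)] = 0.2050
  C_13 = (-0.15)(-0.40) − (0.95)(-0.25) = 0.2975
  C_21 = −[(-0.25)(0.70) − (0.00)(-0.40)] = 0.1750
  C_22 = (0.95)(0.70) − (0.00)(-0.25) = 0.6650
  C_23 = −[(0.95)(-0.40) − (-0.25)(-0.25)] = 0.4425
  C_31 = (-0.25)(-0.40) − (0.00)(0.95) = 0.1000
  C_32 = −[(0.95)(-0.40) − (0.00)(-0.15)] = 0.3800
  C_33 = (0.95)(0.95) − (-0.25)(-0.15) = 0.8650
det(I−A) = Σ_j (I−A)_1j·C_1j = (0.95)(0.5050) + (-0.25)(0.2050) + (0.00)(0.2975) = 0.4285
adj(I−A) = Cᵀ =
  [ 0.5050   0.1750   0.1000]
  [ 0.2050   0.6650   0.3800]
  [ 0.2975   0.4425   0.8650]
(I − A)⁻¹ = adj(I−A) / det(I−A) ≈
  [   1.1785     0.4084     0.2334]
  [   0.4784     1.5519     0.8868]
  [   0.6943     1.0327     2.0187]
The output multiplier for sector j is the column-j sum of the Leontief inverse (I − A)⁻¹ = adj(I−A) / det(I−A).
Column F of adj(I−A): (0.1000, 0.3800, 0.8650); det(I−A) = 0.4285.
m_F = (0.1000 + 0.3800 + 0.8650) / 0.4285 = 1.345 / 0.4285 ≈ 3.139.

m_F = 3.139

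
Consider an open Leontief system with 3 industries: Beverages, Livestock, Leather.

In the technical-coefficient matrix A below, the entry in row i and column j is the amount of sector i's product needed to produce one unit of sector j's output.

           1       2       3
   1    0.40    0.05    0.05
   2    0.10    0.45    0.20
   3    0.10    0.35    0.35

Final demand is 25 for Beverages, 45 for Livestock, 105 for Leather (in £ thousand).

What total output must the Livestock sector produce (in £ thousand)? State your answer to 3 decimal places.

I − A =
  [   0.60    -0.05    -0.05]
  [  -0.10     0.55    -0.20]
  [  -0.10    -0.35     0.65]
Cofactors of I−A, C_ij = (−1)^(i+j)·(minor ij) (rows/columns in the sector order above):
  C_11 = (0.55)(0.65) − (-0.20)(-0.35) = 0.2875
  C_12 = −[(-0.10)(0.65) − (-0.20)(-0.10)] = 0.0850
  C_13 = (-0.10)(-0.35) − (0.55)(-0.10) = 0.0900
  C_21 = −[(-0.05)(0.65) − (-0.05)(-0.35)] = 0.0500
  C_22 = (0.60)(0.65) − (-0.05)(-0.10) = 0.3850
  C_23 = −[(0.60)(-0.35) − (-0.05)(-0.10)] = 0.2150
  C_31 = (-0.05)(-0.20) − (-0.05)(0.55) = 0.0375
  C_32 = −[(0.60)(-0.20) − (-0.05)(-0.10)] = 0.1250
  C_33 = (0.60)(0.55) − (-0.05)(-0.10) = 0.3250
det(I−A) = Σ_j (I−A)_1j·C_1j = (0.60)(0.2875) + (-0.05)(0.0850) + (-0.05)(0.0900) = 0.16375
adj(I−A) = Cᵀ =
  [ 0.2875   0.0500   0.0375]
  [ 0.0850   0.3850   0.1250]
  [ 0.0900   0.2150   0.3250]
(I − A)⁻¹ = adj(I−A) / det(I−A) ≈
  [   1.7557     0.3053     0.2290]
  [   0.5191     2.3511     0.7634]
  [   0.5496     1.3130     1.9847]
x = (I − A)⁻¹ d = adj(I−A)·d / det(I−A), with det(I−A) = 0.16375:
  x_1 = (0.2875·25 + 0.0500·45 + 0.0375·105) / 0.16375 = 13.375 / 0.16375 ≈ 81.679
  x_2 = (0.0850·25 + 0.3850·45 + 0.1250·105) / 0.16375 = 32.575 / 0.16375 ≈ 198.931
  x_3 = (0.0900·25 + 0.2150·45 + 0.3250·105) / 0.16375 = 46.05 / 0.16375 ≈ 281.221

x_2 = 198.931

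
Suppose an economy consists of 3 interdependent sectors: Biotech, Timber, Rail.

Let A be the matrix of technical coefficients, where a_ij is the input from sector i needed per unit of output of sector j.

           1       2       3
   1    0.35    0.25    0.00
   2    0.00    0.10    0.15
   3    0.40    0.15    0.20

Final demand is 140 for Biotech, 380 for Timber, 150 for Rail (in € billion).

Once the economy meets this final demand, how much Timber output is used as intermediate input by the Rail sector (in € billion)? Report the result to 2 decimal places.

I − A =
  [   0.65    -0.25     0.00]
  [   0.00     0.90    -0.15]
  [  -0.40    -0.15     0.80]
Cofactors of I−A, C_ij = (−1)^(i+j)·(minor ij) (rows/columns in the sector order above):
  C_11 = (0.90)(0.80) − (-0.15)(-0.15) = 0.6975
  C_12 = −[(0.00)(0.80) − (-0.15)(-0.40)] = 0.0600
  C_13 = (0.00)(-0.15) − (0.90)(-0.40) = 0.3600
  C_21 = −[(-0.25)(0.80) − (0.00)(-0.15)] = 0.2000
  C_22 = (0.65)(0.80) − (0.00)(-0.40) = 0.5200
  C_23 = −[(0.65)(-0.15) − (-0.25)(-0.40)] = 0.1975
  C_31 = (-0.25)(-0.15) − (0.00)(0.90) = 0.0375
  C_32 = −[(0.65)(-0.15) − (0.00)(0.00)] = 0.0975
  C_33 = (0.65)(0.90) − (-0.25)(0.00) = 0.5850
det(I−A) = Σ_j (I−A)_1j·C_1j = (0.65)(0.6975) + (-0.25)(0.0600) + (0.00)(0.3600) = 0.438375
adj(I−A) = Cᵀ =
  [ 0.6975   0.2000   0.0375]
  [ 0.0600   0.5200   0.0975]
  [ 0.3600   0.1975   0.5850]
(I − A)⁻¹ = adj(I−A) / det(I−A) ≈
  [   1.5911     0.4562     0.0855]
  [   0.1369     1.1862     0.2224]
  [   0.8212     0.4505     1.3345]
First solve x = (I − A)⁻¹ d = adj(I−A)·d / det(I−A); in particular x_3 = (0.3600·140 + 0.1975·380 + 0.5850·150) / 0.438375 = 213.20 / 0.438375 ≈ 486.3416.
Intermediate flow from 2 to 3: z_23 = a_23 · x_3 = 0.15 × 213.20 / 0.438375 = 31.98 / 0.438375 ≈ 72.95.

z_23 = 72.95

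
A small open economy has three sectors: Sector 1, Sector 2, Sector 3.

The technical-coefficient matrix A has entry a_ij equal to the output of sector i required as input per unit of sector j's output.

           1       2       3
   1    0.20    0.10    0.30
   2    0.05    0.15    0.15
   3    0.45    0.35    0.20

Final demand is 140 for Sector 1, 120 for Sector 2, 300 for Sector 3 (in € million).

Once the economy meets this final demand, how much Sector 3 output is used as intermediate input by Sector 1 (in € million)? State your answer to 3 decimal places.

z_31 = 231.576

I − A =
  [   0.80    -0.10    -0.30]
  [  -0.05     0.85    -0.15]
  [  -0.45    -0.35     0.80]
Cofactors of I−A, C_ij = (−1)^(i+j)·(minor ij) (rows/columns in the sector order above):
  C_11 = (0.85)(0.80) − (-0.15)(-0.35) = 0.6275
  C_12 = −[(-0.05)(0.80) − (-0.15)(-0.45)] = 0.1075
  C_13 = (-0.05)(-0.35) − (0.85)(-0.45) = 0.4000
  C_21 = −[(-0.10)(0.80) − (-0.30)(-0.35)] = 0.1850
  C_22 = (0.80)(0.80) − (-0.30)(-0.45) = 0.5050
  C_23 = −[(0.80)(-0.35) − (-0.10)(-0.45)] = 0.3250
  C_31 = (-0.10)(-0.15) − (-0.30)(0.85) = 0.2700
  C_32 = −[(0.80)(-0.15) − (-0.30)(-0.05)] = 0.1350
  C_33 = (0.80)(0.85) − (-0.10)(-0.05) = 0.6750
det(I−A) = Σ_j (I−A)_1j·C_1j = (0.80)(0.6275) + (-0.10)(0.1075) + (-0.30)(0.4000) = 0.37125
adj(I−A) = Cᵀ =
  [ 0.6275   0.1850   0.2700]
  [ 0.1075   0.5050   0.1350]
  [ 0.4000   0.3250   0.6750]
(I − A)⁻¹ = adj(I−A) / det(I−A) ≈
  [   1.6902     0.4983     0.7273]
  [   0.2896     1.3603     0.3636]
  [   1.0774     0.8754     1.8182]
First solve x = (I − A)⁻¹ d = adj(I−A)·d / det(I−A); in particular x_1 = (0.6275·140 + 0.1850·120 + 0.2700·300) / 0.37125 = 191.05 / 0.37125 ≈ 514.61279.
Intermediate flow from 3 to 1: z_31 = a_31 · x_1 = 0.45 × 191.05 / 0.37125 = 85.9725 / 0.37125 ≈ 231.576.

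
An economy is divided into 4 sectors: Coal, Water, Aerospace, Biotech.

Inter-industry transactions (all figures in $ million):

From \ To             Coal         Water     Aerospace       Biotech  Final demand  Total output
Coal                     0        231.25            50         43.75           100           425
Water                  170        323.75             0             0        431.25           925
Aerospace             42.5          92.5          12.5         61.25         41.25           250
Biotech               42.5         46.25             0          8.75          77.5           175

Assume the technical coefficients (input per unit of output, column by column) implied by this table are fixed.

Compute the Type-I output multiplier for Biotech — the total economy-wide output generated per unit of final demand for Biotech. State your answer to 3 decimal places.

m_4 = 2.317

Technical coefficients a_ij = z_ij / X_j:
  a_11 = 0/425 = 0.00, a_21 = 170/425 = 0.40, a_31 = 42.5/425 = 0.10, a_41 = 42.5/425 = 0.10
  a_12 = 231.25/925 = 0.25, a_22 = 323.75/925 = 0.35, a_32 = 92.5/925 = 0.10, a_42 = 46.25/925 = 0.05
  a_13 = 50/250 = 0.20, a_23 = 0/250 = 0.00, a_33 = 12.5/250 = 0.05, a_43 = 0/250 = 0.00
  a_14 = 43.75/175 = 0.25, a_24 = 0/175 = 0.00, a_34 = 61.25/175 = 0.35, a_44 = 8.75/175 = 0.05
I − A =
  [   1.00    -0.25    -0.20    -0.25]
  [  -0.40     0.65     0.00     0.00]
  [  -0.10    -0.10     0.95    -0.35]
  [  -0.10    -0.05     0.00     0.95]
Compute the cofactors C_ij = (−1)^(i+j)·(3×3 minor ij) of I−A; the adjugate is their transpose:
adj(I−A) = Cᵀ =
  [ 0.586625   0.260000   0.123500   0.199875]
  [ 0.361000   0.852750   0.076000   0.123000]
  [ 0.129500   0.143750   0.501250   0.218750]
  [ 0.080750   0.072250   0.017000   0.501500]
det(I−A) = Σ_j (I−A)_1j·C_1j = (1.00)(0.586625) + (-0.25)(0.361000) + (-0.20)(0.129500) + (-0.25)(0.080750) = 0.4502875
(I − A)⁻¹ = adj(I−A) / det(I−A) ≈
  [   1.3028     0.5774     0.2743     0.4439]
  [   0.8017     1.8938     0.1688     0.2732]
  [   0.2876     0.3192     1.1132     0.4858]
  [   0.1793     0.1605     0.0378     1.1137]
The output multiplier for sector j is the column-j sum of the Leontief inverse (I − A)⁻¹ = adj(I−A) / det(I−A).
Column 4 of adj(I−A): (0.199875, 0.123000, 0.218750, 0.501500); det(I−A) = 0.4502875.
m_4 = (0.199875 + 0.123000 + 0.218750 + 0.501500) / 0.4502875 = 1.043125 / 0.4502875 ≈ 2.317.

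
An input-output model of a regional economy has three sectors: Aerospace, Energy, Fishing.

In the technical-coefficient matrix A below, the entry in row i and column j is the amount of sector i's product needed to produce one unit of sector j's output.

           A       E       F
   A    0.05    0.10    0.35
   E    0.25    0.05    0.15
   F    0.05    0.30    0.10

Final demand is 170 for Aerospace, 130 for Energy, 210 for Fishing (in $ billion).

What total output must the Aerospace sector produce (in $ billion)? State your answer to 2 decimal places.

I − A =
  [   0.95    -0.10    -0.35]
  [  -0.25     0.95    -0.15]
  [  -0.05    -0.30     0.90]
Cofactors of I−A, C_ij = (−1)^(i+j)·(minor ij) (rows/columns in the sector order above):
  C_11 = (0.95)(0.90) − (-0.15)(-0.30) = 0.8100
  C_12 = −[(-0.25)(0.90) − (-0.15)(-0.05)] = 0.2325
  C_13 = (-0.25)(-0.30) − (0.95)(-0.05) = 0.1225
  C_21 = −[(-0.10)(0.90) − (-0.35)(-0.30)] = 0.1950
  C_22 = (0.95)(0.90) − (-0.35)(-0.05) = 0.8375
  C_23 = −[(0.95)(-0.30) − (-0.10)(-0.05)] = 0.2900
  C_31 = (-0.10)(-0.15) − (-0.35)(0.95) = 0.3475
  C_32 = −[(0.95)(-0.15) − (-0.35)(-0.25)] = 0.2300
  C_33 = (0.95)(0.95) − (-0.10)(-0.25) = 0.8775
det(I−A) = Σ_j (I−A)_1j·C_1j = (0.95)(0.8100) + (-0.10)(0.2325) + (-0.35)(0.1225) = 0.703375
adj(I−A) = Cᵀ =
  [ 0.8100   0.1950   0.3475]
  [ 0.2325   0.8375   0.2300]
  [ 0.1225   0.2900   0.8775]
(I − A)⁻¹ = adj(I−A) / det(I−A) ≈
  [   1.1516     0.2772     0.4940]
  [   0.3305     1.1907     0.3270]
  [   0.1742     0.4123     1.2476]
x = (I − A)⁻¹ d = adj(I−A)·d / det(I−A), with det(I−A) = 0.703375:
  x_A = (0.8100·170 + 0.1950·130 + 0.3475·210) / 0.703375 = 236.025 / 0.703375 ≈ 335.56
  x_E = (0.2325·170 + 0.8375·130 + 0.2300·210) / 0.703375 = 196.70 / 0.703375 ≈ 279.65
  x_F = (0.1225·170 + 0.2900·130 + 0.8775·210) / 0.703375 = 242.80 / 0.703375 ≈ 345.19

x_A = 335.56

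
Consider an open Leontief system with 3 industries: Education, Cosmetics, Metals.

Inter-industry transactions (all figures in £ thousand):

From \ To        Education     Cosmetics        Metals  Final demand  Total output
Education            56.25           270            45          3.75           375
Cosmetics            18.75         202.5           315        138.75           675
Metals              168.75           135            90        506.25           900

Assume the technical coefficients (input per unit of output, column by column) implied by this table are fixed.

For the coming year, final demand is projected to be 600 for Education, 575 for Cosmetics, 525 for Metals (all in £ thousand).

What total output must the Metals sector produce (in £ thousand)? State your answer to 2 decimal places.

Technical coefficients a_ij = z_ij / X_j:
  a_EE = 56.25/375 = 0.15, a_CE = 18.75/375 = 0.05, a_ME = 168.75/375 = 0.45
  a_EC = 270/675 = 0.40, a_CC = 202.5/675 = 0.30, a_MC = 135/675 = 0.20
  a_EM = 45/900 = 0.05, a_CM = 315/900 = 0.35, a_MM = 90/900 = 0.10
I − A =
  [   0.85    -0.40    -0.05]
  [  -0.05     0.70    -0.35]
  [  -0.45    -0.20     0.90]
Cofactors of I−A, C_ij = (−1)^(i+j)·(minor ij) (rows/columns in the sector order above):
  C_11 = (0.70)(0.90) − (-0.35)(-0.20) = 0.5600
  C_12 = −[(-0.05)(0.90) − (-0.35)(-0.45)] = 0.2025
  C_13 = (-0.05)(-0.20) − (0.70)(-0.45) = 0.3250
  C_21 = −[(-0.40)(0.90) − (-0.05)(-0.20)] = 0.3700
  C_22 = (0.85)(0.90) − (-0.05)(-0.45) = 0.7425
  C_23 = −[(0.85)(-0.20) − (-0.40)(-0.45)] = 0.3500
  C_31 = (-0.40)(-0.35) − (-0.05)(0.70) = 0.1750
  C_32 = −[(0.85)(-0.35) − (-0.05)(-0.05)] = 0.3000
  C_33 = (0.85)(0.70) − (-0.40)(-0.05) = 0.5750
det(I−A) = Σ_j (I−A)_1j·C_1j = (0.85)(0.5600) + (-0.40)(0.2025) + (-0.05)(0.3250) = 0.37875
adj(I−A) = Cᵀ =
  [ 0.5600   0.3700   0.1750]
  [ 0.2025   0.7425   0.3000]
  [ 0.3250   0.3500   0.5750]
(I − A)⁻¹ = adj(I−A) / det(I−A) ≈
  [   1.4785     0.9769     0.4620]
  [   0.5347     1.9604     0.7921]
  [   0.8581     0.9241     1.5182]
x = (I − A)⁻¹ d = adj(I−A)·d / det(I−A), with det(I−A) = 0.37875:
  x_E = (0.5600·600 + 0.3700·575 + 0.1750·525) / 0.37875 = 640.625 / 0.37875 ≈ 1691.42
  x_C = (0.2025·600 + 0.7425·575 + 0.3000·525) / 0.37875 = 705.9375 / 0.37875 ≈ 1863.86
  x_M = (0.3250·600 + 0.3500·575 + 0.5750·525) / 0.37875 = 698.125 / 0.37875 ≈ 1843.23

x_M = 1843.23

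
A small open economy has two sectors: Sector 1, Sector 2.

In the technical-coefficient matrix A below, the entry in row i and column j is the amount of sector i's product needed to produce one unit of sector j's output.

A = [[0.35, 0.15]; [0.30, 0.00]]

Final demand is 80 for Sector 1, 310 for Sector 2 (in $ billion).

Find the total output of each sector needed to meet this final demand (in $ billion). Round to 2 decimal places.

x_1 = 209.09, x_2 = 372.73

I − A =
  [   0.65    -0.15]
  [  -0.30     1.00]
det(I−A) = (0.65)(1.00) − (-0.15)(-0.30) = 0.6050
adj(I−A) = [[1.00, 0.15], [0.30, 0.65]]
(I − A)⁻¹ = adj(I−A) / det(I−A) ≈
  [   1.6529     0.2479]
  [   0.4959     1.0744]
x = (I − A)⁻¹ d = adj(I−A)·d / det(I−A), with det(I−A) = 0.6050:
  x_1 = (1.00·80 + 0.15·310) / 0.6050 = 126.50 / 0.6050 ≈ 209.09
  x_2 = (0.30·80 + 0.65·310) / 0.6050 = 225.50 / 0.6050 ≈ 372.73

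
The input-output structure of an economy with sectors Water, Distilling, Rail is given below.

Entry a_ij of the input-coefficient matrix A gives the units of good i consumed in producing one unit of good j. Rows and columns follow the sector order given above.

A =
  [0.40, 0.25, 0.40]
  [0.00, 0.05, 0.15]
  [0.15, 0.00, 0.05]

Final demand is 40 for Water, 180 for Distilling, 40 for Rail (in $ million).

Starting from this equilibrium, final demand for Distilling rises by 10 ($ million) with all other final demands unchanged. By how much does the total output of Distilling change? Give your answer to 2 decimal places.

Δx_D = 10.65

I − A =
  [   0.60    -0.25    -0.40]
  [   0.00     0.95    -0.15]
  [  -0.15     0.00     0.95]
Cofactors of I−A, C_ij = (−1)^(i+j)·(minor ij) (rows/columns in the sector order above):
  C_11 = (0.95)(0.95) − (-0.15)(0.00) = 0.9025
  C_12 = −[(0.00)(0.95) − (-0.15)(-0.15)] = 0.0225
  C_13 = (0.00)(0.00) − (0.95)(-0.15) = 0.1425
  C_21 = −[(-0.25)(0.95) − (-0.40)(0.00)] = 0.2375
  C_22 = (0.60)(0.95) − (-0.40)(-0.15) = 0.5100
  C_23 = −[(0.60)(0.00) − (-0.25)(-0.15)] = 0.0375
  C_31 = (-0.25)(-0.15) − (-0.40)(0.95) = 0.4175
  C_32 = −[(0.60)(-0.15) − (-0.40)(0.00)] = 0.0900
  C_33 = (0.60)(0.95) − (-0.25)(0.00) = 0.5700
det(I−A) = Σ_j (I−A)_1j·C_1j = (0.60)(0.9025) + (-0.25)(0.0225) + (-0.40)(0.1425) = 0.478875
adj(I−A) = Cᵀ =
  [ 0.9025   0.2375   0.4175]
  [ 0.0225   0.5100   0.0900]
  [ 0.1425   0.0375   0.5700]
(I − A)⁻¹ = adj(I−A) / det(I−A) ≈
  [   1.8846     0.4960     0.8718]
  [   0.0470     1.0650     0.1879]
  [   0.2976     0.0783     1.1903]
Δx = (I − A)⁻¹ Δd with Δd having +10 in the Distilling component and 0 elsewhere.
So Δx_D = L_DD · (+10), where L_DD = adj(I−A)_DD / det(I−A) = 0.5100 / 0.478875.
Δx_D = 0.5100 × (+10) / 0.478875 = 5.10 / 0.478875 ≈ 10.65.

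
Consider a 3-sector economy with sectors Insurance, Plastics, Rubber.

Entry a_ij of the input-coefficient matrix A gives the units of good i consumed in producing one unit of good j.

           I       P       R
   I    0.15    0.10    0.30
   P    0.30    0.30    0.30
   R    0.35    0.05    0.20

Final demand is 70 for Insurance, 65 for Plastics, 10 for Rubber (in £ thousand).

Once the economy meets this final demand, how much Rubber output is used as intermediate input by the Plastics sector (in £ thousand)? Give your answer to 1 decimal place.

I − A =
  [   0.85    -0.10    -0.30]
  [  -0.30     0.70    -0.30]
  [  -0.35    -0.05     0.80]
Cofactors of I−A, C_ij = (−1)^(i+j)·(minor ij) (rows/columns in the sector order above):
  C_11 = (0.70)(0.80) − (-0.30)(-0.05) = 0.5450
  C_12 = −[(-0.30)(0.80) − (-0.30)(-0.35)] = 0.3450
  C_13 = (-0.30)(-0.05) − (0.70)(-0.35) = 0.2600
  C_21 = −[(-0.10)(0.80) − (-0.30)(-0.05)] = 0.0950
  C_22 = (0.85)(0.80) − (-0.30)(-0.35) = 0.5750
  C_23 = −[(0.85)(-0.05) − (-0.10)(-0.35)] = 0.0775
  C_31 = (-0.10)(-0.30) − (-0.30)(0.70) = 0.2400
  C_32 = −[(0.85)(-0.30) − (-0.30)(-0.30)] = 0.3450
  C_33 = (0.85)(0.70) − (-0.10)(-0.30) = 0.5650
det(I−A) = Σ_j (I−A)_1j·C_1j = (0.85)(0.5450) + (-0.10)(0.3450) + (-0.30)(0.2600) = 0.35075
adj(I−A) = Cᵀ =
  [ 0.5450   0.0950   0.2400]
  [ 0.3450   0.5750   0.3450]
  [ 0.2600   0.0775   0.5650]
(I − A)⁻¹ = adj(I−A) / det(I−A) ≈
  [   1.5538     0.2708     0.6842]
  [   0.9836     1.6393     0.9836]
  [   0.7413     0.2210     1.6108]
First solve x = (I − A)⁻¹ d = adj(I−A)·d / det(I−A); in particular x_P = (0.3450·70 + 0.5750·65 + 0.3450·10) / 0.35075 = 64.975 / 0.35075 ≈ 185.246.
Intermediate flow from R to P: z_RP = a_RP · x_P = 0.05 × 64.975 / 0.35075 = 3.24875 / 0.35075 ≈ 9.3.

z_RP = 9.3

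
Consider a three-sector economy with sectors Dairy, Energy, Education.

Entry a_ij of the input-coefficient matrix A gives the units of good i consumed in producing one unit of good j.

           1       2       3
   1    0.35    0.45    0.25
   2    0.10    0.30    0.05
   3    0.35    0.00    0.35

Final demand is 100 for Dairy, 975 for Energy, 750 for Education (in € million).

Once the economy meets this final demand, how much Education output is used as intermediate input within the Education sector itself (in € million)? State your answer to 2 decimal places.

z_33 = 861.04

I − A =
  [   0.65    -0.45    -0.25]
  [  -0.10     0.70    -0.05]
  [  -0.35     0.00     0.65]
Cofactors of I−A, C_ij = (−1)^(i+j)·(minor ij) (rows/columns in the sector order above):
  C_11 = (0.70)(0.65) − (-0.05)(0.00) = 0.4550
  C_12 = −[(-0.10)(0.65) − (-0.05)(-0.35)] = 0.0825
  C_13 = (-0.10)(0.00) − (0.70)(-0.35) = 0.2450
  C_21 = −[(-0.45)(0.65) − (-0.25)(0.00)] = 0.2925
  C_22 = (0.65)(0.65) − (-0.25)(-0.35) = 0.3350
  C_23 = −[(0.65)(0.00) − (-0.45)(-0.35)] = 0.1575
  C_31 = (-0.45)(-0.05) − (-0.25)(0.70) = 0.1975
  C_32 = −[(0.65)(-0.05) − (-0.25)(-0.10)] = 0.0575
  C_33 = (0.65)(0.70) − (-0.45)(-0.10) = 0.4100
det(I−A) = Σ_j (I−A)_1j·C_1j = (0.65)(0.4550) + (-0.45)(0.0825) + (-0.25)(0.2450) = 0.197375
adj(I−A) = Cᵀ =
  [ 0.4550   0.2925   0.1975]
  [ 0.0825   0.3350   0.0575]
  [ 0.2450   0.1575   0.4100]
(I − A)⁻¹ = adj(I−A) / det(I−A) ≈
  [   2.3053     1.4820     1.0006]
  [   0.4180     1.6973     0.2913]
  [   1.2413     0.7980     2.0773]
First solve x = (I − A)⁻¹ d = adj(I−A)·d / det(I−A); in particular x_3 = (0.2450·100 + 0.1575·975 + 0.4100·750) / 0.197375 = 485.5625 / 0.197375 ≈ 2460.1013.
Intermediate flow from 3 to 3: z_33 = a_33 · x_3 = 0.35 × 485.5625 / 0.197375 = 169.946875 / 0.197375 ≈ 861.04.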